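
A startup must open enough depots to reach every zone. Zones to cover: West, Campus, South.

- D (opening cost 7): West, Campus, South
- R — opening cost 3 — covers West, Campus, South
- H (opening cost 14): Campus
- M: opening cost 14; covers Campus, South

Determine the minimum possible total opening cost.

3

R alone covers West, Campus, South — every zone.
Total opening cost: 3.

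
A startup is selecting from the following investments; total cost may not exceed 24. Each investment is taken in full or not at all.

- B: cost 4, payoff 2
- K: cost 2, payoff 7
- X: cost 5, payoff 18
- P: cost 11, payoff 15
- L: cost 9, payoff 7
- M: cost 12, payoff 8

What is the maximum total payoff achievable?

Take B, K, X, and P: cost 4 + 2 + 5 + 11 = 22 ≤ 24, payoff 2 + 7 + 18 + 15 = 42.
No other feasible combination does better.

42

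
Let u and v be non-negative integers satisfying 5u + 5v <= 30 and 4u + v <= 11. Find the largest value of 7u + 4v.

Relaxing integrality, the LP optimum is 29.00 at (u,v) = (1.67, 4.33), which is not an integer point.
(u,v)=(1,5): 5·1+5·5=30≤30, 4·1+1·5=9≤11, objective 27.
(u,v)=(2,3): 5·2+5·3=25≤30, 4·2+1·3=11≤11, objective 26.
No feasible integer point exceeds 27.

27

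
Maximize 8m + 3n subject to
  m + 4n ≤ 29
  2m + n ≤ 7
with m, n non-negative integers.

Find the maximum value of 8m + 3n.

(m,n)=(3,1): 1·3+4·1=7≤29, 2·3+1·1=7≤7, objective 27.
(m,n)=(3,0): 1·3+4·0=3≤29, 2·3+1·0=6≤7, objective 24.
The best lattice point is (3,1), giving 27.

27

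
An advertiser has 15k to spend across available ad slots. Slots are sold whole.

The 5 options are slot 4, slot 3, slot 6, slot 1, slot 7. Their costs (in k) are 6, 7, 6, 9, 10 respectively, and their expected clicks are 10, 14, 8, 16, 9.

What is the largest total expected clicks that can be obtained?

slot 4 + slot 3: cost 6 + 7 = 13 ≤ 15, expected clicks 10 + 14 = 24.
slot 6 + slot 1: cost 6 + 9 = 15 ≤ 15, expected clicks 8 + 16 = 24.
slot 4 + slot 1: cost 6 + 9 = 15 ≤ 15, expected clicks 10 + 16 = 26.
Best is slot 4 and slot 1 with total expected clicks 26.

26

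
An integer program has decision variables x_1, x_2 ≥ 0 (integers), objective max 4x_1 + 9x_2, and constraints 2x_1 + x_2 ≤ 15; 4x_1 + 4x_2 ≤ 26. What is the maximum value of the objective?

54

The continuous relaxation peaks at (0, 6.5) with value 58.50; rounding to a feasible lattice point costs some objective.
(x_1,x_2)=(0,6): 2·0+1·6=6≤15, 4·0+4·6=24≤26, objective 54.
(x_1,x_2)=(1,5): 2·1+1·5=7≤15, 4·1+4·5=24≤26, objective 49.
(x_1,x_2)=(0,5): 2·0+1·5=5≤15, 4·0+4·5=20≤26, objective 45.
Maximum is 54 at (x_1,x_2)=(0,6).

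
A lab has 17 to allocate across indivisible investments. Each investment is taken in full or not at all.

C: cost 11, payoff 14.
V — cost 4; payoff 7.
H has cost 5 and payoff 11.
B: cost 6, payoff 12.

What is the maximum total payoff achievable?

Allowing fractional choices, the relaxed optimum would be about 32.5, but investments are indivisible.
V + H + B: cost 4 + 5 + 6 = 15 ≤ 17, payoff 7 + 11 + 12 = 30.
C + B: cost 11 + 6 = 17 ≤ 17, payoff 14 + 12 = 26.
Best is V, H, and B with total payoff 30.

30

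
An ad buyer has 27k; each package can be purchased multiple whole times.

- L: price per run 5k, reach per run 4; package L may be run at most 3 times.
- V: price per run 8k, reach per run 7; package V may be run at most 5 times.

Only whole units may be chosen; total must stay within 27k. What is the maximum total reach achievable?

22

3×V: price 24 ≤ 27, reach 3·7 = 21.
2×L and 2×V: price 26 ≤ 27, reach 2·4 + 2·7 = 22.
Best is 22.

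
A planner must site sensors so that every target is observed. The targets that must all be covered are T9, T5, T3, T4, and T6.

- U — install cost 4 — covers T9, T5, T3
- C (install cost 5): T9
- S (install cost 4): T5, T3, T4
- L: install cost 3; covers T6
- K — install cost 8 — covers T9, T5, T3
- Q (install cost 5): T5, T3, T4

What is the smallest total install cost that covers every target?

Choose U, S, and L: together they cover T9, T5, T3, T4, T6 — every target.
Total install cost: 4 + 4 + 3 = 11.
No cover costs less than 11.

11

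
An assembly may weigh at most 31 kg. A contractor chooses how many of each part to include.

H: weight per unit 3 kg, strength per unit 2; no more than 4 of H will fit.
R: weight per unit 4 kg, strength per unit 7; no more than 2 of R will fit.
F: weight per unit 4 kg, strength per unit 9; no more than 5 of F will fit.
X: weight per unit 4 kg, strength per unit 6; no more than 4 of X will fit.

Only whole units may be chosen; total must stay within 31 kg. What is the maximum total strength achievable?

61

F has the best ratio (9/4); taking only F gives at most 5×9 = 45 (stopped by the supply cap of 5).
Mixing does better — 1×H, 2×R, and 5×F: weight 31 ≤ 31, strength 1·2 + 2·7 + 5·9 = 61.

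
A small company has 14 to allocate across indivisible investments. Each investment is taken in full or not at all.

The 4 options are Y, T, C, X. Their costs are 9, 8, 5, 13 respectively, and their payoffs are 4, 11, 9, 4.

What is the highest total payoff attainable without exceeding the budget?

20

Y + C: cost 9 + 5 = 14 ≤ 14, payoff 4 + 9 = 13.
T + C: cost 8 + 5 = 13 ≤ 14, payoff 11 + 9 = 20.
Best is T and C with total payoff 20.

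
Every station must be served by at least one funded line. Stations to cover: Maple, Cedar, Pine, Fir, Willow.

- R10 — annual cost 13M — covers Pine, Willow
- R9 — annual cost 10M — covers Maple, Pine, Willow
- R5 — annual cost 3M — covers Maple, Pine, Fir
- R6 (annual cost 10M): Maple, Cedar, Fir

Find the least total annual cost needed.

20

This is an integer covering problem.
The greedy cost-per-new-station heuristic would pick R5, R9, and R6 for 23, but a cheaper cover exists.
Choose R9 and R6: together they cover Maple, Cedar, Pine, Fir, Willow — every station.
Total annual cost: 10 + 10 = 20.
No cover costs less than 20.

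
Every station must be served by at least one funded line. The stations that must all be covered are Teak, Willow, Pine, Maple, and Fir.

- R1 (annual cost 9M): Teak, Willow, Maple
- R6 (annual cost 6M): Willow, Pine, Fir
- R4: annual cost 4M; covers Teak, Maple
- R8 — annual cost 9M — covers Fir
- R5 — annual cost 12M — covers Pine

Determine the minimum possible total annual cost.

Choose R6 and R4: together they cover Teak, Willow, Pine, Maple, Fir — every station.
Total annual cost: 6 + 4 = 10.

10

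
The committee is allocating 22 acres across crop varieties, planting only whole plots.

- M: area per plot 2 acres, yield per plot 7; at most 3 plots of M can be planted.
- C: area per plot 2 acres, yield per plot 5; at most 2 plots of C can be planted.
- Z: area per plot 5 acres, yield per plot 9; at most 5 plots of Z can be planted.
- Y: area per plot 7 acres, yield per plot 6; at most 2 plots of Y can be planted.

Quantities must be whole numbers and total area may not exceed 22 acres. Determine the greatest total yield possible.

49

M has the best ratio (7/2); taking only M gives at most 3×7 = 21 (stopped by the supply cap of 3).
Mixing does better — 3×M, 2×C, and 2×Z: area 20 ≤ 22, yield 3·7 + 2·5 + 2·9 = 49.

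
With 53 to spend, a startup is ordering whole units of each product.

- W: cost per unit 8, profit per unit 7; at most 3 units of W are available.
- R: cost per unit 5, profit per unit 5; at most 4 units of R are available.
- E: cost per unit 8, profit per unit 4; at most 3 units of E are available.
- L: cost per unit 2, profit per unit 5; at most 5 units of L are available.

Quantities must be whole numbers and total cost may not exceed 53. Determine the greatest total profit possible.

61

L has the best ratio (5/2); taking only L gives at most 5×5 = 25 (stopped by the supply cap of 5).
Mixing does better — 3×W, 3×R, and 5×L: cost 49 ≤ 53, profit 3·7 + 3·5 + 5·5 = 61.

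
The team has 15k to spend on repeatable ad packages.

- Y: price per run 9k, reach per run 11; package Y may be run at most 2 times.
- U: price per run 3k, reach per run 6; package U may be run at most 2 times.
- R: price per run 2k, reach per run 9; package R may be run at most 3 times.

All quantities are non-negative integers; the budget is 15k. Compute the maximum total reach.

Take 2×U and 3×R: price 12 ≤ 15, reach 2·6 + 3·9 = 39.
R has the best ratio (9/2) and is taken to its limit of 3; remaining capacity is filled optimally with the others.

39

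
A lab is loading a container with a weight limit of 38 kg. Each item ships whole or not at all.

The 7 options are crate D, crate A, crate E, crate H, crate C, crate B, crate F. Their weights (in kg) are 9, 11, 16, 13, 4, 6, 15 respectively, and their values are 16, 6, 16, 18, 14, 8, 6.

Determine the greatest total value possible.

56

Allowing fractional choices, the relaxed optimum would be about 62.0, but items are indivisible.
crate D + crate E + crate C + crate B: weight 9 + 16 + 4 + 6 = 35 ≤ 38, value 16 + 16 + 14 + 8 = 54.
crate D + crate H + crate C + crate B: weight 9 + 13 + 4 + 6 = 32 ≤ 38, value 16 + 18 + 14 + 8 = 56.
crate D + crate A + crate H + crate C: weight 9 + 11 + 13 + 4 = 37 ≤ 38, value 16 + 6 + 18 + 14 = 54.
Best is crate D, crate H, crate C, and crate B with total value 56.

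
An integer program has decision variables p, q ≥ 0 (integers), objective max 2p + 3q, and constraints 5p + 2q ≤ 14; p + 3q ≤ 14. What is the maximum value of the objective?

14

The continuous relaxation peaks at (1.08, 4.31) with value 15.08; rounding to a feasible lattice point costs some objective.
(p,q)=(1,4): 5·1+2·4=13≤14, 1·1+3·4=13≤14, objective 14.
(p,q)=(0,4): 5·0+2·4=8≤14, 1·0+3·4=12≤14, objective 12.
No feasible integer point exceeds 14.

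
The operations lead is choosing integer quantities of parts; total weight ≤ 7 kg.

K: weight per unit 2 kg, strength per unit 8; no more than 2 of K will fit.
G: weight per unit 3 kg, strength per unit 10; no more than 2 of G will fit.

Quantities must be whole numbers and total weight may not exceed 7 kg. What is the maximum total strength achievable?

26

This is a bounded integer knapsack.
K has the best ratio (8/2); taking only K gives at most 2×8 = 16 (stopped by the supply cap of 2).
Mixing does better — 2×K and 1×G: weight 7 ≤ 7, strength 2·8 + 1·10 = 26.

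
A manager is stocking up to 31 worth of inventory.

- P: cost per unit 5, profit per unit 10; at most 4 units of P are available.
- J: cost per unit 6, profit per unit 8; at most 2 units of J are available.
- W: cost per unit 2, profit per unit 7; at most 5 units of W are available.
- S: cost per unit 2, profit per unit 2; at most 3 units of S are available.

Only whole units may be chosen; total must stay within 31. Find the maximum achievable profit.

Take 4×P and 5×W: cost 30 ≤ 31, profit 4·10 + 5·7 = 75.
W has the best ratio (7/2) and is taken to its limit of 5; remaining capacity is filled optimally with the others.

75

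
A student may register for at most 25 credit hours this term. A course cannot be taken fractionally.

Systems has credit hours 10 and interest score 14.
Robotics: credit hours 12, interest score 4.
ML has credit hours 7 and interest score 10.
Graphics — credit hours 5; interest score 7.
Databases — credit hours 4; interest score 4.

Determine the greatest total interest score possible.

This is an integer program with binary decision variables.
Take Systems, ML, and Graphics: credit hours 10 + 7 + 5 = 22 ≤ 25, interest score 14 + 10 + 7 = 31.
No other feasible combination does better.

31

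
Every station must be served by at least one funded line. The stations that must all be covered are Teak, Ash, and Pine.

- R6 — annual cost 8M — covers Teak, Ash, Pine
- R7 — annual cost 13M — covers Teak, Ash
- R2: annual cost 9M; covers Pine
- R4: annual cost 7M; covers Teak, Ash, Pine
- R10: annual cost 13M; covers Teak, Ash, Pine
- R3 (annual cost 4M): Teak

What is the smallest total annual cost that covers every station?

R4 alone covers Teak, Ash, Pine — every station.
Total annual cost: 7.
No cover costs less than 7.

7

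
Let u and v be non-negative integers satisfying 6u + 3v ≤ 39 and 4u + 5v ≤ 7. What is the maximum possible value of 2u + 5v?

5

(u,v)=(0,1): 6·0+3·1=3≤39, 4·0+5·1=5≤7, objective 5.
(u,v)=(1,0): 6·1+3·0=6≤39, 4·1+5·0=4≤7, objective 2.
(u,v)=(0,0): 6·0+3·0=0≤39, 4·0+5·0=0≤7, objective 0.
Maximum is 5 at (u,v)=(0,1).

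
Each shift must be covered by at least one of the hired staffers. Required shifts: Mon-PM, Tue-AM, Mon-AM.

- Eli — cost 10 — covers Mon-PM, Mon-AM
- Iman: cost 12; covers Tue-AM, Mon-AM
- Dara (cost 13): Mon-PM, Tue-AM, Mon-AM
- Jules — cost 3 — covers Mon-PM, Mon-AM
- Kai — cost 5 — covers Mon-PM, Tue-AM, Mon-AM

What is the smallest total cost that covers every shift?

This is an integer covering problem.
The greedy cost-per-new-shift heuristic would pick Jules and Kai for 8, but a cheaper cover exists.
Kai alone covers Mon-PM, Tue-AM, Mon-AM — every shift.
Total cost: 5.
No cover costs less than 5.

5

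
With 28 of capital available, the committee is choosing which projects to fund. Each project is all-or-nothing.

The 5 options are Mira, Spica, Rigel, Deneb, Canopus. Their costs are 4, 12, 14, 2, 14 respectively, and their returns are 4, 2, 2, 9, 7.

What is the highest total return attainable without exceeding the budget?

Take Mira, Deneb, and Canopus: cost 4 + 2 + 14 = 20 ≤ 28, return 4 + 9 + 7 = 20.
No other feasible combination does better.

20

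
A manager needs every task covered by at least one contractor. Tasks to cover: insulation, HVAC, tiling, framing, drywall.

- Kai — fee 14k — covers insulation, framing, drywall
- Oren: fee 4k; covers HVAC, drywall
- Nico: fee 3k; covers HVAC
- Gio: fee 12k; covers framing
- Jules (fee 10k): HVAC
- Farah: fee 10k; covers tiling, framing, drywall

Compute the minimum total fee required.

27

Choose Kai, Nico, and Farah: together they cover insulation, HVAC, tiling, framing, drywall — every task.
Total fee: 14 + 3 + 10 = 27.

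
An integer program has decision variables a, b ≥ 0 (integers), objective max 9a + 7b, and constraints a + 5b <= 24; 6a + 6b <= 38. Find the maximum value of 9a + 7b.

Relaxing integrality, the LP optimum is 57.00 at (a,b) = (6.33, 0), which is not an integer point.
(a,b)=(6,0): 1·6+5·0=6≤24, 6·6+6·0=36≤38, objective 54.
(a,b)=(5,1): 1·5+5·1=10≤24, 6·5+6·1=36≤38, objective 52.
(a,b)=(5,0): 1·5+5·0=5≤24, 6·5+6·0=30≤38, objective 45.
The best lattice point is (6,0), giving 54.

54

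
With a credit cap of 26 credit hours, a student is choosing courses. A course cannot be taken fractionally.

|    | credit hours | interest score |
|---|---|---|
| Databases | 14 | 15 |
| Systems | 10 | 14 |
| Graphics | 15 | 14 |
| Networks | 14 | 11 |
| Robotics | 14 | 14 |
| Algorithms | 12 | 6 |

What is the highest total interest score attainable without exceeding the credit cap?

29

Allowing fractional choices, the relaxed optimum would be about 31.0, but courses are indivisible.
Systems + Robotics: credit hours 10 + 14 = 24 ≤ 26, interest score 14 + 14 = 28.
Systems + Graphics: credit hours 10 + 15 = 25 ≤ 26, interest score 14 + 14 = 28.
Databases + Systems: credit hours 14 + 10 = 24 ≤ 26, interest score 15 + 14 = 29.
Best is Databases and Systems with total interest score 29.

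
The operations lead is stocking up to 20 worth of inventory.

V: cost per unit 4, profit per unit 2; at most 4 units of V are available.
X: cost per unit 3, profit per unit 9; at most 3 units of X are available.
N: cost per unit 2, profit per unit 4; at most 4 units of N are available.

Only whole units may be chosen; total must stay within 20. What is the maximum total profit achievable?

This is a bounded integer knapsack.
X has the best ratio (9/3); taking only X gives at most 3×9 = 27 (stopped by the supply cap of 3).
Mixing does better — 3×X and 4×N: cost 17 ≤ 20, profit 3·9 + 4·4 = 43.

43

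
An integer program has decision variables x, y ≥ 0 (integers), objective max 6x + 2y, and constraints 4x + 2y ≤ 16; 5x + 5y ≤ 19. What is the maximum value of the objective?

The continuous relaxation peaks at (3.8, 0) with value 22.80; rounding to a feasible lattice point costs some objective.
(x,y)=(3,0): 4·3+2·0=12≤16, 5·3+5·0=15≤19, objective 18.
(x,y)=(2,1): 4·2+2·1=10≤16, 5·2+5·1=15≤19, objective 14.
(x,y)=(2,0): 4·2+2·0=8≤16, 5·2+5·0=10≤19, objective 12.
The best lattice point is (3,0), giving 18.

18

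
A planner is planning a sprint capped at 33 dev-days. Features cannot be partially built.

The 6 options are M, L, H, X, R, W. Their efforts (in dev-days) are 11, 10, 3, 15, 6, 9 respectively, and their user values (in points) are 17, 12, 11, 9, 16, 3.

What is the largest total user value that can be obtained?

56

Treat it as a binary knapsack problem.
M + H + R + W: effort 11 + 3 + 6 + 9 = 29 ≤ 33, user value 17 + 11 + 16 + 3 = 47.
M + L + H + R: effort 11 + 10 + 3 + 6 = 30 ≤ 33, user value 17 + 12 + 11 + 16 = 56.
Best is M, L, H, and R with total user value 56.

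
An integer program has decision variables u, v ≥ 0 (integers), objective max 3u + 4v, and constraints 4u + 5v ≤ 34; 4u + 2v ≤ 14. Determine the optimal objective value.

(u,v)=(0,6) is feasible, giving 24.
(u,v)=(1,5) is feasible, giving 23.
(u,v)=(0,5) is feasible, giving 20.
The best lattice point is (0,6), giving 24.

24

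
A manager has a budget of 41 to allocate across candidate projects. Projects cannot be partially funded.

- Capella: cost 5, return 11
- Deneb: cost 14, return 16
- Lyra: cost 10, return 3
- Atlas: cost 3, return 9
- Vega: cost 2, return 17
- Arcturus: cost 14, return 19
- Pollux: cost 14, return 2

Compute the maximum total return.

Take Capella, Deneb, Atlas, Vega, and Arcturus: cost 5 + 14 + 3 + 2 + 14 = 38 ≤ 41, return 11 + 16 + 9 + 17 + 19 = 72.
No other feasible combination does better.

72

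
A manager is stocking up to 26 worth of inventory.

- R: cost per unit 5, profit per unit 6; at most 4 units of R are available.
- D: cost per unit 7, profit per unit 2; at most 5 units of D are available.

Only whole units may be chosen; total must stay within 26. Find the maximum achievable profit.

24

This is a bounded integer knapsack.
Take 4×R: cost 20 ≤ 26, profit 4·6 = 24.
R has the best ratio (6/5) and is taken to its limit of 4; remaining capacity is filled optimally with the others.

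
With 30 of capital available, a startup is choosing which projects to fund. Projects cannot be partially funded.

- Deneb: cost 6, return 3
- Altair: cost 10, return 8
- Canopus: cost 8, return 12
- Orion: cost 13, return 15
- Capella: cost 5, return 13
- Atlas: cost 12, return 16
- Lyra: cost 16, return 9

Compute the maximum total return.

Allowing fractional choices, the relaxed optimum would be about 46.8, but projects are indivisible.
Orion + Capella + Atlas: cost 13 + 5 + 12 = 30 ≤ 30, return 15 + 13 + 16 = 44.
Canopus + Orion + Capella: cost 8 + 13 + 5 = 26 ≤ 30, return 12 + 15 + 13 = 40.
Canopus + Capella + Atlas: cost 8 + 5 + 12 = 25 ≤ 30, return 12 + 13 + 16 = 41.
Best is Orion, Capella, and Atlas with total return 44.

44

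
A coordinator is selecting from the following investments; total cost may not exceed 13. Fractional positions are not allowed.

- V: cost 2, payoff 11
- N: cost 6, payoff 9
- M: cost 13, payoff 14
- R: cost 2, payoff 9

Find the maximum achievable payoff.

29

Allowing fractional choices, the relaxed optimum would be about 32.2, but investments are indivisible.
V + N: cost 2 + 6 = 8 ≤ 13, payoff 11 + 9 = 20.
V + R: cost 2 + 2 = 4 ≤ 13, payoff 11 + 9 = 20.
V + N + R: cost 2 + 6 + 2 = 10 ≤ 13, payoff 11 + 9 + 9 = 29.
Best is V, N, and R with total payoff 29.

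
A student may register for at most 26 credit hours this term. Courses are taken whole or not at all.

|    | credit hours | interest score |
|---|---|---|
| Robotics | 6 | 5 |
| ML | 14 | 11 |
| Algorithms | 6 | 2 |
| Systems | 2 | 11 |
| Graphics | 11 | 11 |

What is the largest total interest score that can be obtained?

29

Allowing fractional choices, the relaxed optimum would be about 32.5, but courses are indivisible.
Robotics + ML + Systems: credit hours 6 + 14 + 2 = 22 ≤ 26, interest score 5 + 11 + 11 = 27.
Robotics + Systems + Graphics: credit hours 6 + 2 + 11 = 19 ≤ 26, interest score 5 + 11 + 11 = 27.
Robotics + Algorithms + Systems + Graphics: credit hours 6 + 6 + 2 + 11 = 25 ≤ 26, interest score 5 + 2 + 11 + 11 = 29.
Best is Robotics, Algorithms, Systems, and Graphics with total interest score 29.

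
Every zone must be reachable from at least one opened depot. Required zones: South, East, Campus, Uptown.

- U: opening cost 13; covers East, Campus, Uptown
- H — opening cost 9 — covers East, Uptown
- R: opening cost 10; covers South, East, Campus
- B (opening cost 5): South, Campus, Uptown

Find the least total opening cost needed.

Choose H and B: together they cover South, East, Campus, Uptown — every zone.
Total opening cost: 9 + 5 = 14.
No cover costs less than 14.

14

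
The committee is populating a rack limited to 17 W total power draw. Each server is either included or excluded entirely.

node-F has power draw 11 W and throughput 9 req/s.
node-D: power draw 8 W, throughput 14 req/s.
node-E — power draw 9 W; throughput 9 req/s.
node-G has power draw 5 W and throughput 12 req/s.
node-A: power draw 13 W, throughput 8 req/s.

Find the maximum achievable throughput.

This is a 0-1 knapsack instance.
Allowing fractional choices, the relaxed optimum would be about 30.0, but servers are indivisible.
node-E + node-G: power draw 9 + 5 = 14 ≤ 17, throughput 9 + 12 = 21.
node-D + node-G: power draw 8 + 5 = 13 ≤ 17, throughput 14 + 12 = 26.
node-D + node-E: power draw 8 + 9 = 17 ≤ 17, throughput 14 + 9 = 23.
Best is node-D and node-G with total throughput 26.

26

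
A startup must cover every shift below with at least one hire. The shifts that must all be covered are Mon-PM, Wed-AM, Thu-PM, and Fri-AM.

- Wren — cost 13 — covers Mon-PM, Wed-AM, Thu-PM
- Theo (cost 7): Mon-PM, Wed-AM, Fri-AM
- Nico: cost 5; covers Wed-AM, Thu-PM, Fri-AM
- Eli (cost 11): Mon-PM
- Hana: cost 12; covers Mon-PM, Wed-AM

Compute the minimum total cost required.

This is an integer covering problem.
Choose Theo and Nico: together they cover Mon-PM, Wed-AM, Thu-PM, Fri-AM — every shift.
Total cost: 7 + 5 = 12.

12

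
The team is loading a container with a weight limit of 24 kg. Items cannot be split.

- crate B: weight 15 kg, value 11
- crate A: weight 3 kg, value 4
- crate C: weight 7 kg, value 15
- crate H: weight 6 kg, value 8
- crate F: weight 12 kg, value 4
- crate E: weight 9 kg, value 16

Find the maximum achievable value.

39

crate A + crate C + crate E: weight 3 + 7 + 9 = 19 ≤ 24, value 4 + 15 + 16 = 35.
crate C + crate H + crate E: weight 7 + 6 + 9 = 22 ≤ 24, value 15 + 8 + 16 = 39.
Best is crate C, crate H, and crate E with total value 39.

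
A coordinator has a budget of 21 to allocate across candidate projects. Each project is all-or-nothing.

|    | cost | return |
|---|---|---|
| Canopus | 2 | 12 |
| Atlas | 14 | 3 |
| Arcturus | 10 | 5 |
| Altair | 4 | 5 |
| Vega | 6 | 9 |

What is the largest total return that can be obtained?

26

Allowing fractional choices, the relaxed optimum would be about 30.5, but projects are indivisible.
Canopus + Altair + Vega: cost 2 + 4 + 6 = 12 ≤ 21, return 12 + 5 + 9 = 26.
Canopus + Arcturus + Altair: cost 2 + 10 + 4 = 16 ≤ 21, return 12 + 5 + 5 = 22.
Canopus + Arcturus + Vega: cost 2 + 10 + 6 = 18 ≤ 21, return 12 + 5 + 9 = 26.
The maximum return is 26; one optimal choice is Canopus, Altair, and Vega.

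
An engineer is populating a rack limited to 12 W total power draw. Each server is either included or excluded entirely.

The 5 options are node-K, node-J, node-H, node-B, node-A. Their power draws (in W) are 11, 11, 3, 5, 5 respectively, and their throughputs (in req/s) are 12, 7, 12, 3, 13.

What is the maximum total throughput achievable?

Treat it as a binary knapsack problem.
Allowing fractional choices, the relaxed optimum would be about 29.4, but servers are indivisible.
node-B + node-A: power draw 5 + 5 = 10 ≤ 12, throughput 3 + 13 = 16.
node-H + node-A: power draw 3 + 5 = 8 ≤ 12, throughput 12 + 13 = 25.
Best is node-H and node-A with total throughput 25.

25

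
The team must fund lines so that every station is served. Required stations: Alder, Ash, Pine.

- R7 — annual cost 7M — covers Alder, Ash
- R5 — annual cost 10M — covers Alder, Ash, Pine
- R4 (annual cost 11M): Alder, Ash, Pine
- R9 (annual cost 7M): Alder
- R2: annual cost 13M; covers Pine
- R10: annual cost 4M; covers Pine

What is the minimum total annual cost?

10

This is an integer covering problem.
R5 alone covers Alder, Ash, Pine — every station.
Total annual cost: 10.
No cover costs less than 10.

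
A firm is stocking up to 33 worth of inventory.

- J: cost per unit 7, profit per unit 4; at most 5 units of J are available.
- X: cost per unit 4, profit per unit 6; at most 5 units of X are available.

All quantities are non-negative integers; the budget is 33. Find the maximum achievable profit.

34

Take 1×J and 5×X: cost 27 ≤ 33, profit 1·4 + 5·6 = 34.
X has the best ratio (6/4) and is taken to its limit of 5; remaining capacity is filled optimally with the others.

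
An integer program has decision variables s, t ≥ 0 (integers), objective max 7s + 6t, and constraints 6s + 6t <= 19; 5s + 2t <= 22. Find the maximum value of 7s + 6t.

The continuous relaxation peaks at (3.17, 0) with value 22.17; rounding to a feasible lattice point costs some objective.
(s,t)=(3,0): 6·3+6·0=18≤19, 5·3+2·0=15≤22, objective 21.
(s,t)=(2,1): 6·2+6·1=18≤19, 5·2+2·1=12≤22, objective 20.
No feasible integer point exceeds 21.

21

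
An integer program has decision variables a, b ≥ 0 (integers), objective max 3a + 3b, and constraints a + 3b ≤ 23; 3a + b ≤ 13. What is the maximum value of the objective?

27

(a,b)=(2,7) is feasible, giving 27.
(a,b)=(1,7) is feasible, giving 24.
(a,b)=(2,6) is feasible, giving 24.
No feasible integer point exceeds 27.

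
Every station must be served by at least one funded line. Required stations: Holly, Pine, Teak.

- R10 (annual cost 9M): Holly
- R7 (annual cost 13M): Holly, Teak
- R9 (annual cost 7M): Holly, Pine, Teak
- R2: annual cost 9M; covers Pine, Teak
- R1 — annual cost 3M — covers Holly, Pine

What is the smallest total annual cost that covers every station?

The greedy cost-per-new-station heuristic would pick R1 and R9 for 10, but a cheaper cover exists.
R9 alone covers Holly, Pine, Teak — every station.
Total annual cost: 7.
No cover costs less than 7.

7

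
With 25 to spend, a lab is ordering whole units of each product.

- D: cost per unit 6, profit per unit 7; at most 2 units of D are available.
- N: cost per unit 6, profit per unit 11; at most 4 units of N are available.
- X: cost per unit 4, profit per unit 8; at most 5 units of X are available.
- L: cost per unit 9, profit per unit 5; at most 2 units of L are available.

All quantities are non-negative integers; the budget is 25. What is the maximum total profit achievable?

46

This is a bounded integer knapsack.
X has the best ratio (8/4); taking only X gives at most 5×8 = 40 (stopped by the supply cap of 5).
Mixing does better — 2×N and 3×X: cost 24 ≤ 25, profit 2·11 + 3·8 = 46.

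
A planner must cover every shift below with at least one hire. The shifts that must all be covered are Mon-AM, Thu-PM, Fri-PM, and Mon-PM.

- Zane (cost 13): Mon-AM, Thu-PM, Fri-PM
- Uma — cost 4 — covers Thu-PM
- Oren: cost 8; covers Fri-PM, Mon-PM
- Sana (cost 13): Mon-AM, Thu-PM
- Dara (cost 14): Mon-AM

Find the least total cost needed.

21

Choose Zane and Oren: together they cover Mon-AM, Thu-PM, Fri-PM, Mon-PM — every shift.
Total cost: 13 + 8 = 21.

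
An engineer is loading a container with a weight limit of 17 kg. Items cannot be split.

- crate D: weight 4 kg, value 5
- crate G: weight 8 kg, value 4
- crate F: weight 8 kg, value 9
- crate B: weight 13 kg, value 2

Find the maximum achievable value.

Allowing fractional choices, the relaxed optimum would be about 16.5, but items are indivisible.
crate D + crate F: weight 4 + 8 = 12 ≤ 17, value 5 + 9 = 14.
crate G + crate F: weight 8 + 8 = 16 ≤ 17, value 4 + 9 = 13.
Best is crate D and crate F with total value 14.

14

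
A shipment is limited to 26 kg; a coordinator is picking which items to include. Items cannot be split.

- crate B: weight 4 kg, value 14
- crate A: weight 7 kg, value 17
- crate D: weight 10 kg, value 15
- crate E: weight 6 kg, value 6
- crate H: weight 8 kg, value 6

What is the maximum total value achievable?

46

Allowing fractional choices, the relaxed optimum would be about 51.0, but items are indivisible.
crate B + crate A + crate D: weight 4 + 7 + 10 = 21 ≤ 26, value 14 + 17 + 15 = 46.
crate A + crate D + crate E: weight 7 + 10 + 6 = 23 ≤ 26, value 17 + 15 + 6 = 38.
crate B + crate A + crate E + crate H: weight 4 + 7 + 6 + 8 = 25 ≤ 26, value 14 + 17 + 6 + 6 = 43.
Best is crate B, crate A, and crate D with total value 46.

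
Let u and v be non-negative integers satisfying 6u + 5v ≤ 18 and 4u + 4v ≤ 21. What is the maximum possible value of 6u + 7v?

21

Relaxing integrality, the LP optimum is 25.20 at (u,v) = (0, 3.6), which is not an integer point.
(u,v)=(0,3): 6·0+5·3=15≤18, 4·0+4·3=12≤21, objective 21.
(u,v)=(1,2): 6·1+5·2=16≤18, 4·1+4·2=12≤21, objective 20.
(u,v)=(0,2): 6·0+5·2=10≤18, 4·0+4·2=8≤21, objective 14.
The best lattice point is (0,3), giving 21.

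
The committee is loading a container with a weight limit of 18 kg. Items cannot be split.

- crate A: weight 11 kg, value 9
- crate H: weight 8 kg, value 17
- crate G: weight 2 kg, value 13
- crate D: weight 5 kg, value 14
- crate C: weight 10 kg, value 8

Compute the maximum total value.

44

Allowing fractional choices, the relaxed optimum would be about 46.5, but items are indivisible.
crate H + crate G + crate D: weight 8 + 2 + 5 = 15 ≤ 18, value 17 + 13 + 14 = 44.
crate A + crate G + crate D: weight 11 + 2 + 5 = 18 ≤ 18, value 9 + 13 + 14 = 36.
Best is crate H, crate G, and crate D with total value 44.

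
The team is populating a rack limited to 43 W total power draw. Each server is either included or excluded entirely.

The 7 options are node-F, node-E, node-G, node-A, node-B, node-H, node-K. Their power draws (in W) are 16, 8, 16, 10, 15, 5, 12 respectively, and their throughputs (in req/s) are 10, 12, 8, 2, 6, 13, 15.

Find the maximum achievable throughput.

Allowing fractional choices, the relaxed optimum would be about 51.0, but servers are indivisible.
node-E + node-G + node-H + node-K: power draw 8 + 16 + 5 + 12 = 41 ≤ 43, throughput 12 + 8 + 13 + 15 = 48.
node-E + node-B + node-H + node-K: power draw 8 + 15 + 5 + 12 = 40 ≤ 43, throughput 12 + 6 + 13 + 15 = 46.
node-F + node-E + node-H + node-K: power draw 16 + 8 + 5 + 12 = 41 ≤ 43, throughput 10 + 12 + 13 + 15 = 50.
Best is node-F, node-E, node-H, and node-K with total throughput 50.

50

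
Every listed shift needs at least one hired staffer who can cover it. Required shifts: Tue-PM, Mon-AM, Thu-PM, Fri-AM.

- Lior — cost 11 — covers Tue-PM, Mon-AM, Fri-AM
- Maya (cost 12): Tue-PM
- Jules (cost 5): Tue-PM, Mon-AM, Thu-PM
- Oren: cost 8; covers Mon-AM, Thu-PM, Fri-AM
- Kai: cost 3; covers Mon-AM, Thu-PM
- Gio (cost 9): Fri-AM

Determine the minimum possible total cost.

13

Choose Jules and Oren: together they cover Tue-PM, Mon-AM, Thu-PM, Fri-AM — every shift.
Total cost: 5 + 8 = 13.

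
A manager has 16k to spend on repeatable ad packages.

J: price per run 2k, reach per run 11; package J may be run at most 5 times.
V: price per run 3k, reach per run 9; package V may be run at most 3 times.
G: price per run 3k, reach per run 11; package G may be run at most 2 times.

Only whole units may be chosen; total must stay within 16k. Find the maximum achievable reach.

77

J has the best ratio (11/2); taking only J gives at most 5×11 = 55 (stopped by the supply cap of 5).
Mixing does better — 5×J and 2×G: price 16 ≤ 16, reach 5·11 + 2·11 = 77.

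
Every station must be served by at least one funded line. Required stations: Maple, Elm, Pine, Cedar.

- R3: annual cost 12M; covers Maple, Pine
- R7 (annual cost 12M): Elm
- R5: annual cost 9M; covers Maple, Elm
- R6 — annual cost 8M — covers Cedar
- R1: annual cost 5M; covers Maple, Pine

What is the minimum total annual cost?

Choose R5, R6, and R1: together they cover Maple, Elm, Pine, Cedar — every station.
Total annual cost: 9 + 8 + 5 = 22.
No cover costs less than 22.

22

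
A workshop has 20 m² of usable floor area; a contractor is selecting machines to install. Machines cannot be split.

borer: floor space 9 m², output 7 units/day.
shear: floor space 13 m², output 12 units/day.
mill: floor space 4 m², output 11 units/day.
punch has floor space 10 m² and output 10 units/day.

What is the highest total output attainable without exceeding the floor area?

Allowing fractional choices, the relaxed optimum would be about 26.5, but machines are indivisible.
mill + punch: floor space 4 + 10 = 14 ≤ 20, output 11 + 10 = 21.
borer + mill: floor space 9 + 4 = 13 ≤ 20, output 7 + 11 = 18.
shear + mill: floor space 13 + 4 = 17 ≤ 20, output 12 + 11 = 23.
Best is shear and mill with total output 23.

23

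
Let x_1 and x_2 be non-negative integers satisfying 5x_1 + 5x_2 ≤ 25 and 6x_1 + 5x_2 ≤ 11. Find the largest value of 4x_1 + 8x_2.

(x_1,x_2)=(0,2): 5·0+5·2=10≤25, 6·0+5·2=10≤11, objective 16.
(x_1,x_2)=(1,1): 5·1+5·1=10≤25, 6·1+5·1=11≤11, objective 12.
(x_1,x_2)=(0,1): 5·0+5·1=5≤25, 6·0+5·1=5≤11, objective 8.
No feasible integer point exceeds 16.

16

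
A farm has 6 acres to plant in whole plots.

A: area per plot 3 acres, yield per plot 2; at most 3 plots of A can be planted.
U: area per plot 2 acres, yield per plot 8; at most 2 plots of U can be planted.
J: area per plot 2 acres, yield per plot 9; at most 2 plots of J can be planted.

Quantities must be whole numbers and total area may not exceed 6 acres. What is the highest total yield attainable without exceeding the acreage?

J has the best ratio (9/2); taking only J gives at most 2×9 = 18 (stopped by the supply cap of 2).
Mixing does better — 1×U and 2×J: area 6 ≤ 6, yield 1·8 + 2·9 = 26.

26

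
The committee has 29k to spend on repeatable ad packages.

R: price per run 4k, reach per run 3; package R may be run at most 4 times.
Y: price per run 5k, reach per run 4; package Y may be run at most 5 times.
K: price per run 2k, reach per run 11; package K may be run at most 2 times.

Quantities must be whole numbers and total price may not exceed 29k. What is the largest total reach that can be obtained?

5×Y and 2×K: price 29 ≤ 29, reach 5·4 + 2·11 = 42.
1×R, 4×Y, and 2×K: price 28 ≤ 29, reach 1·3 + 4·4 + 2·11 = 41.
Best is 42.

42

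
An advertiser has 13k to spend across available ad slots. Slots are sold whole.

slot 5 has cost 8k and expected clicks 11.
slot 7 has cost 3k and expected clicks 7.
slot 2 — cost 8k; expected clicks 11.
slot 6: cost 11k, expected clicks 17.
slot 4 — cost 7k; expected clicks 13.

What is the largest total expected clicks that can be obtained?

20

Take slot 7 and slot 4: cost 3 + 7 = 10 ≤ 13, expected clicks 7 + 13 = 20.
No other feasible combination does better.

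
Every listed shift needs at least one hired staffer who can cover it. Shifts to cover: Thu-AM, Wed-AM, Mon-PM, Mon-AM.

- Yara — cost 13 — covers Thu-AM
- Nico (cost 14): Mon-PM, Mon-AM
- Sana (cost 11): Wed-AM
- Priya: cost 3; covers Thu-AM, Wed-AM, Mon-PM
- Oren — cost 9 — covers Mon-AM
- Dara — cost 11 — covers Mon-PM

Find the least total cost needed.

12

This is an integer covering problem.
Choose Priya and Oren: together they cover Thu-AM, Wed-AM, Mon-PM, Mon-AM — every shift.
Total cost: 3 + 9 = 12.
No cover costs less than 12.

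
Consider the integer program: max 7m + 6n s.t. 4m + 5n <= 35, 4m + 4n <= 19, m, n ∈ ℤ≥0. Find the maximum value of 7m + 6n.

28

(m,n)=(4,0): 4·4+5·0=16≤35, 4·4+4·0=16≤19, objective 28.
(m,n)=(3,1): 4·3+5·1=17≤35, 4·3+4·1=16≤19, objective 27.
(m,n)=(3,0): 4·3+5·0=12≤35, 4·3+4·0=12≤19, objective 21.
No feasible integer point exceeds 28.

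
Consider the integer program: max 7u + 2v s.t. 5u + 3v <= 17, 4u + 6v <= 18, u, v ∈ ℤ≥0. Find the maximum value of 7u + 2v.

The continuous relaxation peaks at (3.4, 0) with value 23.80; rounding to a feasible lattice point costs some objective.
(u,v)=(3,0): 5·3+3·0=15≤17, 4·3+6·0=12≤18, objective 21.
(u,v)=(2,1): 5·2+3·1=13≤17, 4·2+6·1=14≤18, objective 16.
(u,v)=(2,0): 5·2+3·0=10≤17, 4·2+6·0=8≤18, objective 14.
The best lattice point is (3,0), giving 21.

21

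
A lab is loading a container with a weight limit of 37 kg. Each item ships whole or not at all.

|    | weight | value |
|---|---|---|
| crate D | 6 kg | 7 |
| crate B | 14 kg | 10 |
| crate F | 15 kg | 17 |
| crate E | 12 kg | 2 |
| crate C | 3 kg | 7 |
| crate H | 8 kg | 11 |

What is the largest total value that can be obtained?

Allowing fractional choices, the relaxed optimum would be about 45.6, but items are indivisible.
crate B + crate F + crate H: weight 14 + 15 + 8 = 37 ≤ 37, value 10 + 17 + 11 = 38.
crate D + crate F + crate C + crate H: weight 6 + 15 + 3 + 8 = 32 ≤ 37, value 7 + 17 + 7 + 11 = 42.
Best is crate D, crate F, crate C, and crate H with total value 42.

42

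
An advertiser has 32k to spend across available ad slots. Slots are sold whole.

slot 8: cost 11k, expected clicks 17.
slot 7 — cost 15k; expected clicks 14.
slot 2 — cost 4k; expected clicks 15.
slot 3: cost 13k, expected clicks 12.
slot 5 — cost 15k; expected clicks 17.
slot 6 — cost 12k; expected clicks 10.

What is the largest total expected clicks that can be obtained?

Take slot 8, slot 2, and slot 5: cost 11 + 4 + 15 = 30 ≤ 32, expected clicks 17 + 15 + 17 = 49.
No other feasible combination does better.

49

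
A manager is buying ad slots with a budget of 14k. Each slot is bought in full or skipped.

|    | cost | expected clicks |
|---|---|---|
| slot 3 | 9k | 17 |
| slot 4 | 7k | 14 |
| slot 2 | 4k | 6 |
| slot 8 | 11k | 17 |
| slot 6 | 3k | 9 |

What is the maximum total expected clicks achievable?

29

slot 4 + slot 2 + slot 6: cost 7 + 4 + 3 = 14 ≤ 14, expected clicks 14 + 6 + 9 = 29.
slot 8 + slot 6: cost 11 + 3 = 14 ≤ 14, expected clicks 17 + 9 = 26.
slot 3 + slot 6: cost 9 + 3 = 12 ≤ 14, expected clicks 17 + 9 = 26.
Best is slot 4, slot 2, and slot 6 with total expected clicks 29.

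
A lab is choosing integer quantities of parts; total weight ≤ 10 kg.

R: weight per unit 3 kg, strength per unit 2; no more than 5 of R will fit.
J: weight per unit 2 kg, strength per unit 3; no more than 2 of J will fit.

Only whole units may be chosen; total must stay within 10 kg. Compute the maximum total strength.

10

Take 2×R and 2×J: weight 10 ≤ 10, strength 2·2 + 2·3 = 10.
J has the best ratio (3/2) and is taken to its limit of 2; remaining capacity is filled optimally with the others.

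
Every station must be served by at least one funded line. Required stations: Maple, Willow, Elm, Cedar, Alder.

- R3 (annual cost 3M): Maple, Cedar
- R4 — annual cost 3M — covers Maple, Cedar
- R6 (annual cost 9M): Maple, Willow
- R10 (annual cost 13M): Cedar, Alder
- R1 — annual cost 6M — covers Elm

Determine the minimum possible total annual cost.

Choose R6, R10, and R1: together they cover Maple, Willow, Elm, Cedar, Alder — every station.
Total annual cost: 9 + 13 + 6 = 28.

28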